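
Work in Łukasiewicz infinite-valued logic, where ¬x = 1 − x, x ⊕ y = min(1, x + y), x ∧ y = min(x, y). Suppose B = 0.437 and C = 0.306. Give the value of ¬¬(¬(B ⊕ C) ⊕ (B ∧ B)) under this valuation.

0.694

B ⊕ C = min(1, 0.437 + 0.306) = min(1, 0.743) = 0.743
¬(B ⊕ C) = 1 − 0.743 = 0.257
B ∧ B = min(0.437, 0.437) = 0.437
¬(B ⊕ C) ⊕ (B ∧ B) = min(1, 0.257 + 0.437) = min(1, 0.694) = 0.694
¬(¬(B ⊕ C) ⊕ (B ∧ B)) = 1 − 0.694 = 0.306
¬¬(¬(B ⊕ C) ⊕ (B ∧ B)) = 1 − 0.306 = 0.694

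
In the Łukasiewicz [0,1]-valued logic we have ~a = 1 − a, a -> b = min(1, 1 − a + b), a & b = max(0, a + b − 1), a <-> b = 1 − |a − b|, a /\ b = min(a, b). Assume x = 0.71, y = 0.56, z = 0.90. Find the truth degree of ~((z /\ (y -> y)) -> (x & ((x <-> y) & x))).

0.63

y -> y = min(1, 1 − 0.56 + 0.56) = min(1, 1.00) = 1.00
z /\ (y -> y) = min(0.90, 1.00) = 0.90
x <-> y = 1 − |0.71 − 0.56| = 1 − 0.15 = 0.85
(x <-> y) & x = max(0, 0.85 + 0.71 − 1) = max(0, 0.56) = 0.56
x & ((x <-> y) & x) = max(0, 0.71 + 0.56 − 1) = max(0, 0.27) = 0.27
(z /\ (y -> y)) -> (x & ((x <-> y) & x)) = min(1, 1 − 0.90 + 0.27) = min(1, 0.37) = 0.37
~((z /\ (y -> y)) -> (x & ((x <-> y) & x))) = 1 − 0.37 = 0.63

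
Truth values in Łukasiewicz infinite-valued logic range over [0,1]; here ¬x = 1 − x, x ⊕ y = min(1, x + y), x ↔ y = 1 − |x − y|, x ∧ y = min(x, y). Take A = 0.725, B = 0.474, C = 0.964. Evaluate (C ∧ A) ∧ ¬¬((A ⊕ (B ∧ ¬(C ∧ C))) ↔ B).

C ∧ A = min(0.964, 0.725) = 0.725
C ∧ C = min(0.964, 0.964) = 0.964
¬(C ∧ C) = 1 − 0.964 = 0.036
B ∧ ¬(C ∧ C) = min(0.474, 0.036) = 0.036
A ⊕ (B ∧ ¬(C ∧ C)) = min(1, 0.725 + 0.036) = min(1, 0.761) = 0.761
(A ⊕ (B ∧ ¬(C ∧ C))) ↔ B = 1 − |0.761 − 0.474| = 1 − 0.287 = 0.713
¬((A ⊕ (B ∧ ¬(C ∧ C))) ↔ B) = 1 − 0.713 = 0.287
¬¬((A ⊕ (B ∧ ¬(C ∧ C))) ↔ B) = 1 − 0.287 = 0.713
(C ∧ A) ∧ ¬¬((A ⊕ (B ∧ ¬(C ∧ C))) ↔ B) = min(0.725, 0.713) = 0.713

0.713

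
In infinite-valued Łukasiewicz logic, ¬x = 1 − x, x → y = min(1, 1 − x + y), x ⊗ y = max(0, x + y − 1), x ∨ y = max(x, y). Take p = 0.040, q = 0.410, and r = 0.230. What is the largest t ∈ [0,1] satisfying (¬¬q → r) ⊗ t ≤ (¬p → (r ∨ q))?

¬q = 1 − 0.410 = 0.590
¬¬q = 1 − 0.590 = 0.410
¬¬q → r = min(1, 1 − 0.410 + 0.230) = min(1, 0.820) = 0.820
So the left factor is ¬¬q → r = 0.820.
¬p = 1 − 0.040 = 0.960
r ∨ q = max(0.230, 0.410) = 0.410
¬p → (r ∨ q) = min(1, 1 − 0.960 + 0.410) = min(1, 0.450) = 0.450
So the right-hand bound is ¬p → (r ∨ q) = 0.450.
The residuum of the Łukasiewicz t-norm gives the supremum: min(1, 1 − 0.820 + 0.450).
1 − 0.820 + 0.450 = 0.630, so t = min(1, 0.630) = 0.630.
Check: 0.820 ⊗ 0.630 = max(0, 0.450) = 0.450 ≤ 0.450.

0.630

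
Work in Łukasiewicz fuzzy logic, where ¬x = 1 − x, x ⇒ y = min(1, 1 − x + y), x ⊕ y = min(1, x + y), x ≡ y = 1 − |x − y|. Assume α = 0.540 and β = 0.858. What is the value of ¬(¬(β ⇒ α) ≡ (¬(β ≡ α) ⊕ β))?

β ⇒ α = min(1, 1 − 0.858 + 0.540) = min(1, 0.682) = 0.682
¬(β ⇒ α) = 1 − 0.682 = 0.318
β ≡ α = 1 − |0.858 − 0.540| = 1 − 0.318 = 0.682
¬(β ≡ α) = 1 − 0.682 = 0.318
¬(β ≡ α) ⊕ β = min(1, 0.318 + 0.858) = min(1, 1.176) = 1.000
¬(β ⇒ α) ≡ (¬(β ≡ α) ⊕ β) = 1 − |0.318 − 1.000| = 1 − 0.682 = 0.318
¬(¬(β ⇒ α) ≡ (¬(β ≡ α) ⊕ β)) = 1 − 0.318 = 0.682

0.682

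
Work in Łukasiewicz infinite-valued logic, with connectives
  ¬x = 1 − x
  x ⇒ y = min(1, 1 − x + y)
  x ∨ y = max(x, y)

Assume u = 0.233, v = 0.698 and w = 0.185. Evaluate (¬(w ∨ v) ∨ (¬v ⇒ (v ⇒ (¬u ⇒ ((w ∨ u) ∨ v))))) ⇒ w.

w ∨ v = max(0.185, 0.698) = 0.698
¬(w ∨ v) = 1 − 0.698 = 0.302
¬v = 1 − 0.698 = 0.302
¬u = 1 − 0.233 = 0.767
w ∨ u = max(0.185, 0.233) = 0.233
(w ∨ u) ∨ v = max(0.233, 0.698) = 0.698
¬u ⇒ ((w ∨ u) ∨ v) = min(1, 1 − 0.767 + 0.698) = min(1, 0.931) = 0.931
v ⇒ (¬u ⇒ ((w ∨ u) ∨ v)) = min(1, 1 − 0.698 + 0.931) = min(1, 1.233) = 1.000
¬v ⇒ (v ⇒ (¬u ⇒ ((w ∨ u) ∨ v))) = min(1, 1 − 0.302 + 1.000) = min(1, 1.698) = 1.000
¬(w ∨ v) ∨ (¬v ⇒ (v ⇒ (¬u ⇒ ((w ∨ u) ∨ v)))) = max(0.302, 1.000) = 1.000
(¬(w ∨ v) ∨ (¬v ⇒ (v ⇒ (¬u ⇒ ((w ∨ u) ∨ v))))) ⇒ w = min(1, 1 − 1.000 + 0.185) = min(1, 0.185) = 0.185

0.185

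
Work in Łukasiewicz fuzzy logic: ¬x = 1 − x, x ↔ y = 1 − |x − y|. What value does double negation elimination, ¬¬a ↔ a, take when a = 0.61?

1.00

¬a = 1 − 0.61 = 0.39
¬¬a = 1 − 0.39 = 0.61
¬¬a ↔ a = 1 − |0.61 − 0.61| = 1 − 0.00 = 1.00
(As expected: always 1 in Ł∞ since negation is involutive.)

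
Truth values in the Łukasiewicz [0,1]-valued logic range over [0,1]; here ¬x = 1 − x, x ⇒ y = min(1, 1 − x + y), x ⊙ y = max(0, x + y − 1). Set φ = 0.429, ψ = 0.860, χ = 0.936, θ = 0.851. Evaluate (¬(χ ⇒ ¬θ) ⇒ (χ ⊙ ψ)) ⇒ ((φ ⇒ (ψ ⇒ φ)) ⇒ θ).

¬θ = 1 − 0.851 = 0.149
χ ⇒ ¬θ = min(1, 1 − 0.936 + 0.149) = min(1, 0.213) = 0.213
¬(χ ⇒ ¬θ) = 1 − 0.213 = 0.787
χ ⊙ ψ = max(0, 0.936 + 0.860 − 1) = max(0, 0.796) = 0.796
¬(χ ⇒ ¬θ) ⇒ (χ ⊙ ψ) = min(1, 1 − 0.787 + 0.796) = min(1, 1.009) = 1.000
ψ ⇒ φ = min(1, 1 − 0.860 + 0.429) = min(1, 0.569) = 0.569
φ ⇒ (ψ ⇒ φ) = min(1, 1 − 0.429 + 0.569) = min(1, 1.140) = 1.000
(φ ⇒ (ψ ⇒ φ)) ⇒ θ = min(1, 1 − 1.000 + 0.851) = min(1, 0.851) = 0.851
(¬(χ ⇒ ¬θ) ⇒ (χ ⊙ ψ)) ⇒ ((φ ⇒ (ψ ⇒ φ)) ⇒ θ) = min(1, 1 − 1.000 + 0.851) = min(1, 0.851) = 0.851

0.851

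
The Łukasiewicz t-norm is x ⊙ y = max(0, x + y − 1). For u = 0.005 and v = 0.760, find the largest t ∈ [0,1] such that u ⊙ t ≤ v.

The residuum of the Łukasiewicz t-norm gives the supremum: min(1, 1 − 0.005 + 0.760).
1 − 0.005 + 0.760 = 1.755, so t = min(1, 1.755) = 1.000.
Check: 0.005 ⊙ 1.000 = max(0, 0.005) = 0.005 ≤ 0.760.

1.000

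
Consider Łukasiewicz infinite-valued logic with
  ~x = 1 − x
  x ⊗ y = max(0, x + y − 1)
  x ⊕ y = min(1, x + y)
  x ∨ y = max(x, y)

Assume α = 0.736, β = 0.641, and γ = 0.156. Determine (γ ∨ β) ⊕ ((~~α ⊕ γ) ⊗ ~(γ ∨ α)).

0.797

γ ∨ β = max(0.156, 0.641) = 0.641
~α = 1 − 0.736 = 0.264
~~α = 1 − 0.264 = 0.736
~~α ⊕ γ = min(1, 0.736 + 0.156) = min(1, 0.892) = 0.892
γ ∨ α = max(0.156, 0.736) = 0.736
~(γ ∨ α) = 1 − 0.736 = 0.264
(~~α ⊕ γ) ⊗ ~(γ ∨ α) = max(0, 0.892 + 0.264 − 1) = max(0, 0.156) = 0.156
(γ ∨ β) ⊕ ((~~α ⊕ γ) ⊗ ~(γ ∨ α)) = min(1, 0.641 + 0.156) = min(1, 0.797) = 0.797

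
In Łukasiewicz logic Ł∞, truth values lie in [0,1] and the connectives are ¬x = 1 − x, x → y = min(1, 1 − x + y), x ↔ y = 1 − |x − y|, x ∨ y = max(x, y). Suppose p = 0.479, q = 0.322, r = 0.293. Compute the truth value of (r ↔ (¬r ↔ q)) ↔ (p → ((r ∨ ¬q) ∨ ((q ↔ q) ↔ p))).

¬r = 1 − 0.293 = 0.707
¬r ↔ q = 1 − |0.707 − 0.322| = 1 − 0.385 = 0.615
r ↔ (¬r ↔ q) = 1 − |0.293 − 0.615| = 1 − 0.322 = 0.678
¬q = 1 − 0.322 = 0.678
r ∨ ¬q = max(0.293, 0.678) = 0.678
q ↔ q = 1 − |0.322 − 0.322| = 1 − 0.000 = 1.000
(q ↔ q) ↔ p = 1 − |1.000 − 0.479| = 1 − 0.521 = 0.479
(r ∨ ¬q) ∨ ((q ↔ q) ↔ p) = max(0.678, 0.479) = 0.678
p → ((r ∨ ¬q) ∨ ((q ↔ q) ↔ p)) = min(1, 1 − 0.479 + 0.678) = min(1, 1.199) = 1.000
(r ↔ (¬r ↔ q)) ↔ (p → ((r ∨ ¬q) ∨ ((q ↔ q) ↔ p))) = 1 − |0.678 − 1.000| = 1 − 0.322 = 0.678

0.678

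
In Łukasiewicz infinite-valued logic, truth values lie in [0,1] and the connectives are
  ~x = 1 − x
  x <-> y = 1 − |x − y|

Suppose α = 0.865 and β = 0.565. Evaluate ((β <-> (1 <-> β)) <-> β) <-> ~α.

0.570

1 <-> β = 1 − |1.000 − 0.565| = 1 − 0.435 = 0.565
β <-> (1 <-> β) = 1 − |0.565 − 0.565| = 1 − 0.000 = 1.000
(β <-> (1 <-> β)) <-> β = 1 − |1.000 − 0.565| = 1 − 0.435 = 0.565
~α = 1 − 0.865 = 0.135
((β <-> (1 <-> β)) <-> β) <-> ~α = 1 − |0.565 − 0.135| = 1 − 0.430 = 0.570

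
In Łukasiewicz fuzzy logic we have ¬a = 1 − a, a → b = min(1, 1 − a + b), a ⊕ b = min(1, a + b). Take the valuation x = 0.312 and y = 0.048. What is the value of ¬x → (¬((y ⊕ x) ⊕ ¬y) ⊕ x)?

¬x = 1 − 0.312 = 0.688
y ⊕ x = min(1, 0.048 + 0.312) = min(1, 0.360) = 0.360
¬y = 1 − 0.048 = 0.952
(y ⊕ x) ⊕ ¬y = min(1, 0.360 + 0.952) = min(1, 1.312) = 1.000
¬((y ⊕ x) ⊕ ¬y) = 1 − 1.000 = 0.000
¬((y ⊕ x) ⊕ ¬y) ⊕ x = min(1, 0.000 + 0.312) = min(1, 0.312) = 0.312
¬x → (¬((y ⊕ x) ⊕ ¬y) ⊕ x) = min(1, 1 − 0.688 + 0.312) = min(1, 0.624) = 0.624

0.624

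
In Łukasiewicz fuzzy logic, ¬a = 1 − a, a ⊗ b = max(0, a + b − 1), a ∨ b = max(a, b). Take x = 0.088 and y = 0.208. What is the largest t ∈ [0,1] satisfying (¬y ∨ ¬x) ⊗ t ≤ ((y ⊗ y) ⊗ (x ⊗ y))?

¬y = 1 − 0.208 = 0.792
¬x = 1 − 0.088 = 0.912
¬y ∨ ¬x = max(0.792, 0.912) = 0.912
So the left factor is ¬y ∨ ¬x = 0.912.
y ⊗ y = max(0, 0.208 + 0.208 − 1) = max(0, -0.584) = 0.000
x ⊗ y = max(0, 0.088 + 0.208 − 1) = max(0, -0.704) = 0.000
(y ⊗ y) ⊗ (x ⊗ y) = max(0, 0.000 + 0.000 − 1) = max(0, -1.000) = 0.000
So the right-hand bound is (y ⊗ y) ⊗ (x ⊗ y) = 0.000.
The residuum of the Łukasiewicz t-norm gives the supremum: min(1, 1 − 0.912 + 0.000).
1 − 0.912 + 0.000 = 0.088, so t = min(1, 0.088) = 0.088.
Check: 0.912 ⊗ 0.088 = max(0, 0.000) = 0.000 ≤ 0.000.

0.088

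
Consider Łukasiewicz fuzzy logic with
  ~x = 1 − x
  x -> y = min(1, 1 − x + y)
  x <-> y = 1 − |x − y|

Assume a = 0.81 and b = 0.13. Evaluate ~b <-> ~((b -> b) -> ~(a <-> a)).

0.87

~b = 1 − 0.13 = 0.87
b -> b = min(1, 1 − 0.13 + 0.13) = min(1, 1.00) = 1.00
a <-> a = 1 − |0.81 − 0.81| = 1 − 0.00 = 1.00
~(a <-> a) = 1 − 1.00 = 0.00
(b -> b) -> ~(a <-> a) = min(1, 1 − 1.00 + 0.00) = min(1, 0.00) = 0.00
~((b -> b) -> ~(a <-> a)) = 1 − 0.00 = 1.00
~b <-> ~((b -> b) -> ~(a <-> a)) = 1 − |0.87 − 1.00| = 1 − 0.13 = 0.87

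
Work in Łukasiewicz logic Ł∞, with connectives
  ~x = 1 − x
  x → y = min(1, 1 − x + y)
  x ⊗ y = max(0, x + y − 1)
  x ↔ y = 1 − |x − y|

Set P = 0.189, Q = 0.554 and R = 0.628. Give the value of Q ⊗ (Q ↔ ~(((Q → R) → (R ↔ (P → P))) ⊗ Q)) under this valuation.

0.290

Q → R = min(1, 1 − 0.554 + 0.628) = min(1, 1.074) = 1.000
P → P = min(1, 1 − 0.189 + 0.189) = min(1, 1.000) = 1.000
R ↔ (P → P) = 1 − |0.628 − 1.000| = 1 − 0.372 = 0.628
(Q → R) → (R ↔ (P → P)) = min(1, 1 − 1.000 + 0.628) = min(1, 0.628) = 0.628
((Q → R) → (R ↔ (P → P))) ⊗ Q = max(0, 0.628 + 0.554 − 1) = max(0, 0.182) = 0.182
~(((Q → R) → (R ↔ (P → P))) ⊗ Q) = 1 − 0.182 = 0.818
Q ↔ ~(((Q → R) → (R ↔ (P → P))) ⊗ Q) = 1 − |0.554 − 0.818| = 1 − 0.264 = 0.736
Q ⊗ (Q ↔ ~(((Q → R) → (R ↔ (P → P))) ⊗ Q)) = max(0, 0.554 + 0.736 − 1) = max(0, 0.290) = 0.290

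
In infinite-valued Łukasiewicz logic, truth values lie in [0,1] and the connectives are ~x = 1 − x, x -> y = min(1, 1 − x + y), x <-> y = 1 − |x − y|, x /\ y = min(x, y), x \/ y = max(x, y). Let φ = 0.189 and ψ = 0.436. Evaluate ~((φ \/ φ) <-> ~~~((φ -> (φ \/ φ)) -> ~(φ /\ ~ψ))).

0.000

φ \/ φ = max(0.189, 0.189) = 0.189
φ -> (φ \/ φ) = min(1, 1 − 0.189 + 0.189) = min(1, 1.000) = 1.000
~ψ = 1 − 0.436 = 0.564
φ /\ ~ψ = min(0.189, 0.564) = 0.189
~(φ /\ ~ψ) = 1 − 0.189 = 0.811
(φ -> (φ \/ φ)) -> ~(φ /\ ~ψ) = min(1, 1 − 1.000 + 0.811) = min(1, 0.811) = 0.811
~((φ -> (φ \/ φ)) -> ~(φ /\ ~ψ)) = 1 − 0.811 = 0.189
~~((φ -> (φ \/ φ)) -> ~(φ /\ ~ψ)) = 1 − 0.189 = 0.811
~~~((φ -> (φ \/ φ)) -> ~(φ /\ ~ψ)) = 1 − 0.811 = 0.189
(φ \/ φ) <-> ~~~((φ -> (φ \/ φ)) -> ~(φ /\ ~ψ)) = 1 − |0.189 − 0.189| = 1 − 0.000 = 1.000
~((φ \/ φ) <-> ~~~((φ -> (φ \/ φ)) -> ~(φ /\ ~ψ))) = 1 − 1.000 = 0.000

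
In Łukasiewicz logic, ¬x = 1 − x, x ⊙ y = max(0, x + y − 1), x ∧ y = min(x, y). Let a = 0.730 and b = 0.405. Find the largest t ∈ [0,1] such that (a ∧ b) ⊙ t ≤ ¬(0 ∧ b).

a ∧ b = min(0.730, 0.405) = 0.405
So the left factor is a ∧ b = 0.405.
0 ∧ b = min(0.000, 0.405) = 0.000
¬(0 ∧ b) = 1 − 0.000 = 1.000
So the right-hand bound is ¬(0 ∧ b) = 1.000.
The residuum of the Łukasiewicz t-norm gives the supremum: min(1, 1 − 0.405 + 1.000).
1 − 0.405 + 1.000 = 1.595, so t = min(1, 1.595) = 1.000.
Check: 0.405 ⊙ 1.000 = max(0, 0.405) = 0.405 ≤ 1.000.

1.000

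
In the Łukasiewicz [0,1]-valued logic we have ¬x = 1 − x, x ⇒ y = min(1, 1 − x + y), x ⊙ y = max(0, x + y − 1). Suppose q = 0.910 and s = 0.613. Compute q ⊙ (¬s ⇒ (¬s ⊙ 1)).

0.910

¬s = 1 − 0.613 = 0.387
¬s ⊙ 1 = max(0, 0.387 + 1.000 − 1) = max(0, 0.387) = 0.387
¬s ⇒ (¬s ⊙ 1) = min(1, 1 − 0.387 + 0.387) = min(1, 1.000) = 1.000
q ⊙ (¬s ⇒ (¬s ⊙ 1)) = max(0, 0.910 + 1.000 − 1) = max(0, 0.910) = 0.910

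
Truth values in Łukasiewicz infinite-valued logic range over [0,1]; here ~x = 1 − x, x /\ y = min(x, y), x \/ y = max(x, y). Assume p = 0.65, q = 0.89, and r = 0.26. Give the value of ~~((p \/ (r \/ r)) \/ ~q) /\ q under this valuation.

r \/ r = max(0.26, 0.26) = 0.26
p \/ (r \/ r) = max(0.65, 0.26) = 0.65
~q = 1 − 0.89 = 0.11
(p \/ (r \/ r)) \/ ~q = max(0.65, 0.11) = 0.65
~((p \/ (r \/ r)) \/ ~q) = 1 − 0.65 = 0.35
~~((p \/ (r \/ r)) \/ ~q) = 1 − 0.35 = 0.65
~~((p \/ (r \/ r)) \/ ~q) /\ q = min(0.65, 0.89) = 0.65

0.65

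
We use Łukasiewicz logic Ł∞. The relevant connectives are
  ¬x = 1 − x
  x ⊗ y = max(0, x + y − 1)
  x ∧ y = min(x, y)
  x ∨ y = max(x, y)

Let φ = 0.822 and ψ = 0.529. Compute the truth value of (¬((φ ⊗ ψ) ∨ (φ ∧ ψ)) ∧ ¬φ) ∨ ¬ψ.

0.471

φ ⊗ ψ = max(0, 0.822 + 0.529 − 1) = max(0, 0.351) = 0.351
φ ∧ ψ = min(0.822, 0.529) = 0.529
(φ ⊗ ψ) ∨ (φ ∧ ψ) = max(0.351, 0.529) = 0.529
¬((φ ⊗ ψ) ∨ (φ ∧ ψ)) = 1 − 0.529 = 0.471
¬φ = 1 − 0.822 = 0.178
¬((φ ⊗ ψ) ∨ (φ ∧ ψ)) ∧ ¬φ = min(0.471, 0.178) = 0.178
¬ψ = 1 − 0.529 = 0.471
(¬((φ ⊗ ψ) ∨ (φ ∧ ψ)) ∧ ¬φ) ∨ ¬ψ = max(0.178, 0.471) = 0.471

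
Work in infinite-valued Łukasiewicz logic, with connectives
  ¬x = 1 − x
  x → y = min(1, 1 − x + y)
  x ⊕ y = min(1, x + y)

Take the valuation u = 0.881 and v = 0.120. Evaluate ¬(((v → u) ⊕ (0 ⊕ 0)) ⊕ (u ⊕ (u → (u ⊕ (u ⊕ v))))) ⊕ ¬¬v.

0.120

v → u = min(1, 1 − 0.120 + 0.881) = min(1, 1.761) = 1.000
0 ⊕ 0 = min(1, 0.000 + 0.000) = min(1, 0.000) = 0.000
(v → u) ⊕ (0 ⊕ 0) = min(1, 1.000 + 0.000) = min(1, 1.000) = 1.000
u ⊕ v = min(1, 0.881 + 0.120) = min(1, 1.001) = 1.000
u ⊕ (u ⊕ v) = min(1, 0.881 + 1.000) = min(1, 1.881) = 1.000
u → (u ⊕ (u ⊕ v)) = min(1, 1 − 0.881 + 1.000) = min(1, 1.119) = 1.000
u ⊕ (u → (u ⊕ (u ⊕ v))) = min(1, 0.881 + 1.000) = min(1, 1.881) = 1.000
((v → u) ⊕ (0 ⊕ 0)) ⊕ (u ⊕ (u → (u ⊕ (u ⊕ v)))) = min(1, 1.000 + 1.000) = min(1, 2.000) = 1.000
¬(((v → u) ⊕ (0 ⊕ 0)) ⊕ (u ⊕ (u → (u ⊕ (u ⊕ v))))) = 1 − 1.000 = 0.000
¬v = 1 − 0.120 = 0.880
¬¬v = 1 − 0.880 = 0.120
¬(((v → u) ⊕ (0 ⊕ 0)) ⊕ (u ⊕ (u → (u ⊕ (u ⊕ v))))) ⊕ ¬¬v = min(1, 0.000 + 0.120) = min(1, 0.120) = 0.120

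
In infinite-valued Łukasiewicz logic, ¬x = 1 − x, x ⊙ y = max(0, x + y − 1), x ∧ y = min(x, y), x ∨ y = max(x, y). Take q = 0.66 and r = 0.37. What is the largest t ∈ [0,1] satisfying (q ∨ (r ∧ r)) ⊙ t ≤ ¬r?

0.97

r ∧ r = min(0.37, 0.37) = 0.37
q ∨ (r ∧ r) = max(0.66, 0.37) = 0.66
So the left factor is q ∨ (r ∧ r) = 0.66.
¬r = 1 − 0.37 = 0.63
So the right-hand bound is ¬r = 0.63.
The residuum of the Łukasiewicz t-norm gives the supremum: min(1, 1 − 0.66 + 0.63).
1 − 0.66 + 0.63 = 0.97, so t = min(1, 0.97) = 0.97.
Check: 0.66 ⊙ 0.97 = max(0, 0.63) = 0.63 ≤ 0.63.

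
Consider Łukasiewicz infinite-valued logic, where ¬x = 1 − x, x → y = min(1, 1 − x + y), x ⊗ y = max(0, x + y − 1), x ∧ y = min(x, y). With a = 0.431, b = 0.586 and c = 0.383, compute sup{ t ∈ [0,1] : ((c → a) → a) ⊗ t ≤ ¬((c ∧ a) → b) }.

c → a = min(1, 1 − 0.383 + 0.431) = min(1, 1.048) = 1.000
(c → a) → a = min(1, 1 − 1.000 + 0.431) = min(1, 0.431) = 0.431
So the left factor is (c → a) → a = 0.431.
c ∧ a = min(0.383, 0.431) = 0.383
(c ∧ a) → b = min(1, 1 − 0.383 + 0.586) = min(1, 1.203) = 1.000
¬((c ∧ a) → b) = 1 − 1.000 = 0.000
So the right-hand bound is ¬((c ∧ a) → b) = 0.000.
The residuum of the Łukasiewicz t-norm gives the supremum: min(1, 1 − 0.431 + 0.000).
1 − 0.431 + 0.000 = 0.569, so t = min(1, 0.569) = 0.569.
Check: 0.431 ⊗ 0.569 = max(0, 0.000) = 0.000 ≤ 0.000.

0.569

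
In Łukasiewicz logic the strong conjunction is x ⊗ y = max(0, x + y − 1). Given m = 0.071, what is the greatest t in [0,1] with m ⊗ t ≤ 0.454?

1.000

The residuum of the Łukasiewicz t-norm gives the supremum: min(1, 1 − 0.071 + 0.454).
1 − 0.071 + 0.454 = 1.383, so t = min(1, 1.383) = 1.000.
Check: 0.071 ⊗ 1.000 = max(0, 0.071) = 0.071 ≤ 0.454.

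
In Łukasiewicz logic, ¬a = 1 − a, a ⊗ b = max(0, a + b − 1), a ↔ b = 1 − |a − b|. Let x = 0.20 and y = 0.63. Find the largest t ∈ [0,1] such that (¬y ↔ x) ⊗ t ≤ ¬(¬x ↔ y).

¬y = 1 − 0.63 = 0.37
¬y ↔ x = 1 − |0.37 − 0.20| = 1 − 0.17 = 0.83
So the left factor is ¬y ↔ x = 0.83.
¬x = 1 − 0.20 = 0.80
¬x ↔ y = 1 − |0.80 − 0.63| = 1 − 0.17 = 0.83
¬(¬x ↔ y) = 1 − 0.83 = 0.17
So the right-hand bound is ¬(¬x ↔ y) = 0.17.
The residuum of the Łukasiewicz t-norm gives the supremum: min(1, 1 − 0.83 + 0.17).
1 − 0.83 + 0.17 = 0.34, so t = min(1, 0.34) = 0.34.
Check: 0.83 ⊗ 0.34 = max(0, 0.17) = 0.17 ≤ 0.17.

0.34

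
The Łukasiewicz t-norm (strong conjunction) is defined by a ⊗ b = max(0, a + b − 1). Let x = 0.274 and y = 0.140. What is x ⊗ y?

x ⊗ y = max(0, 0.274 + 0.140 − 1) = max(0, -0.586) = 0.000
For comparison, the Gödel (minimum) t-norm min(a, b) would give 0.140.

0.000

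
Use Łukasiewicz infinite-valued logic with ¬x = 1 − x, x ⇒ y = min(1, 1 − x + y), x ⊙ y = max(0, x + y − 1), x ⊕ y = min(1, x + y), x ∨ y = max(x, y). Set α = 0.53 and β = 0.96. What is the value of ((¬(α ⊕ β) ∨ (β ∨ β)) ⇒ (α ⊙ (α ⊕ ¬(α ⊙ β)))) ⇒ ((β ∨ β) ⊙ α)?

0.92

α ⊕ β = min(1, 0.53 + 0.96) = min(1, 1.49) = 1.00
¬(α ⊕ β) = 1 − 1.00 = 0.00
β ∨ β = max(0.96, 0.96) = 0.96
¬(α ⊕ β) ∨ (β ∨ β) = max(0.00, 0.96) = 0.96
α ⊙ β = max(0, 0.53 + 0.96 − 1) = max(0, 0.49) = 0.49
¬(α ⊙ β) = 1 − 0.49 = 0.51
α ⊕ ¬(α ⊙ β) = min(1, 0.53 + 0.51) = min(1, 1.04) = 1.00
α ⊙ (α ⊕ ¬(α ⊙ β)) = max(0, 0.53 + 1.00 − 1) = max(0, 0.53) = 0.53
(¬(α ⊕ β) ∨ (β ∨ β)) ⇒ (α ⊙ (α ⊕ ¬(α ⊙ β))) = min(1, 1 − 0.96 + 0.53) = min(1, 0.57) = 0.57
(β ∨ β) ⊙ α = max(0, 0.96 + 0.53 − 1) = max(0, 0.49) = 0.49
((¬(α ⊕ β) ∨ (β ∨ β)) ⇒ (α ⊙ (α ⊕ ¬(α ⊙ β)))) ⇒ ((β ∨ β) ⊙ α) = min(1, 1 − 0.57 + 0.49) = min(1, 0.92) = 0.92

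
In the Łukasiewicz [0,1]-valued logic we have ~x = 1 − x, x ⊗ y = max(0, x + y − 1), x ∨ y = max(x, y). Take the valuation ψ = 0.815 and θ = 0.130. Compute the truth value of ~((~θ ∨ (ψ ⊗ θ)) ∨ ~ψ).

0.130

~θ = 1 − 0.130 = 0.870
ψ ⊗ θ = max(0, 0.815 + 0.130 − 1) = max(0, -0.055) = 0.000
~θ ∨ (ψ ⊗ θ) = max(0.870, 0.000) = 0.870
~ψ = 1 − 0.815 = 0.185
(~θ ∨ (ψ ⊗ θ)) ∨ ~ψ = max(0.870, 0.185) = 0.870
~((~θ ∨ (ψ ⊗ θ)) ∨ ~ψ) = 1 − 0.870 = 0.130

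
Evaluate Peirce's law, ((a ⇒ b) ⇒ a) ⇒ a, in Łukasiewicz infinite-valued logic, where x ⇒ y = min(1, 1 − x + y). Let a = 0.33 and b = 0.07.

a ⇒ b = min(1, 1 − 0.33 + 0.07) = min(1, 0.74) = 0.74
(a ⇒ b) ⇒ a = min(1, 1 − 0.74 + 0.33) = min(1, 0.59) = 0.59
((a ⇒ b) ⇒ a) ⇒ a = min(1, 1 − 0.59 + 0.33) = min(1, 0.74) = 0.74
(The value 0.74 < 1 shows this instance is not satisfied; not a Ł∞-tautology in general.)

0.74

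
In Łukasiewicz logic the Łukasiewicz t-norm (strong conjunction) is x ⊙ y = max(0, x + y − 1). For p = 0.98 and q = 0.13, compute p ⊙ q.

p ⊙ q = max(0, 0.98 + 0.13 − 1) = max(0, 0.11) = 0.11
For comparison, the Gödel (minimum) t-norm min(x, y) would give 0.13.

0.11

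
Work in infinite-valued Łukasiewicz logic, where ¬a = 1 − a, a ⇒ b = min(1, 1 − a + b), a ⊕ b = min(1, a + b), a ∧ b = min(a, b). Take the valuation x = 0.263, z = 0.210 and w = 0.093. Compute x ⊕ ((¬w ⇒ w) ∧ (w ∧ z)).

0.356

¬w = 1 − 0.093 = 0.907
¬w ⇒ w = min(1, 1 − 0.907 + 0.093) = min(1, 0.186) = 0.186
w ∧ z = min(0.093, 0.210) = 0.093
(¬w ⇒ w) ∧ (w ∧ z) = min(0.186, 0.093) = 0.093
x ⊕ ((¬w ⇒ w) ∧ (w ∧ z)) = min(1, 0.263 + 0.093) = min(1, 0.356) = 0.356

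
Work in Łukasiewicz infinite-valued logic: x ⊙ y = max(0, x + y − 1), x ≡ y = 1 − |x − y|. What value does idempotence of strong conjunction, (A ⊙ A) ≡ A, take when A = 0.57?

0.57

A ⊙ A = max(0, 0.57 + 0.57 − 1) = max(0, 0.14) = 0.14
(A ⊙ A) ≡ A = 1 − |0.14 − 0.57| = 1 − 0.43 = 0.57
(The value 0.57 < 1 shows this instance is not satisfied; fails in Ł∞ since a ⊗ a = max(0, 2a−1) ≠ a in general.)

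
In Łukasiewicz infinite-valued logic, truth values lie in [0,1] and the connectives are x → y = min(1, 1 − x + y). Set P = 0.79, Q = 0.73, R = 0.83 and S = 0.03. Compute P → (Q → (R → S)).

R → S = min(1, 1 − 0.83 + 0.03) = min(1, 0.20) = 0.20
Q → (R → S) = min(1, 1 − 0.73 + 0.20) = min(1, 0.47) = 0.47
P → (Q → (R → S)) = min(1, 1 − 0.79 + 0.47) = min(1, 0.68) = 0.68

0.68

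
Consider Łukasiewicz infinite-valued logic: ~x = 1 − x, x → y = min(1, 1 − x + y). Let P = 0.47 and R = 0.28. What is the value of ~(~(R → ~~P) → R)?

0.00

~P = 1 − 0.47 = 0.53
~~P = 1 − 0.53 = 0.47
R → ~~P = min(1, 1 − 0.28 + 0.47) = min(1, 1.19) = 1.00
~(R → ~~P) = 1 − 1.00 = 0.00
~(R → ~~P) → R = min(1, 1 − 0.00 + 0.28) = min(1, 1.28) = 1.00
~(~(R → ~~P) → R) = 1 − 1.00 = 0.00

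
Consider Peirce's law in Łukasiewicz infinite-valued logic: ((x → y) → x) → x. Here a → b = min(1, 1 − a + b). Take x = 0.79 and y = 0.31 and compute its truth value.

0.79

x → y = min(1, 1 − 0.79 + 0.31) = min(1, 0.52) = 0.52
(x → y) → x = min(1, 1 − 0.52 + 0.79) = min(1, 1.27) = 1.00
((x → y) → x) → x = min(1, 1 − 1.00 + 0.79) = min(1, 0.79) = 0.79
(The value 0.79 < 1 shows this instance is not satisfied; not a Ł∞-tautology in general.)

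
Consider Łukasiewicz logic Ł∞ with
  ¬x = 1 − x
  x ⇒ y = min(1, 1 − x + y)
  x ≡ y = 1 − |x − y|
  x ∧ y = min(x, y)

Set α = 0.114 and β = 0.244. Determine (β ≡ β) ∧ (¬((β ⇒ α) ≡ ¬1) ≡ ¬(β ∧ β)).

0.886

β ≡ β = 1 − |0.244 − 0.244| = 1 − 0.000 = 1.000
β ⇒ α = min(1, 1 − 0.244 + 0.114) = min(1, 0.870) = 0.870
¬1 = 1 − 1.000 = 0.000
(β ⇒ α) ≡ ¬1 = 1 − |0.870 − 0.000| = 1 − 0.870 = 0.130
¬((β ⇒ α) ≡ ¬1) = 1 − 0.130 = 0.870
β ∧ β = min(0.244, 0.244) = 0.244
¬(β ∧ β) = 1 − 0.244 = 0.756
¬((β ⇒ α) ≡ ¬1) ≡ ¬(β ∧ β) = 1 − |0.870 − 0.756| = 1 − 0.114 = 0.886
(β ≡ β) ∧ (¬((β ⇒ α) ≡ ¬1) ≡ ¬(β ∧ β)) = min(1.000, 0.886) = 0.886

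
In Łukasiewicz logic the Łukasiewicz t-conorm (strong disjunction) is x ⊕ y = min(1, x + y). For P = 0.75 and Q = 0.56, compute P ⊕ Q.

P ⊕ Q = min(1, 0.75 + 0.56) = min(1, 1.31) = 1.00
For comparison, the Gödel t-conorm max(x, y) would give 0.75.

1.00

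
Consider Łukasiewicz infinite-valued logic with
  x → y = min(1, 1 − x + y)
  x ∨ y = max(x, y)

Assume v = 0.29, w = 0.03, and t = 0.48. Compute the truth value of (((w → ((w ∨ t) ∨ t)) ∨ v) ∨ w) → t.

w ∨ t = max(0.03, 0.48) = 0.48
(w ∨ t) ∨ t = max(0.48, 0.48) = 0.48
w → ((w ∨ t) ∨ t) = min(1, 1 − 0.03 + 0.48) = min(1, 1.45) = 1.00
(w → ((w ∨ t) ∨ t)) ∨ v = max(1.00, 0.29) = 1.00
((w → ((w ∨ t) ∨ t)) ∨ v) ∨ w = max(1.00, 0.03) = 1.00
(((w → ((w ∨ t) ∨ t)) ∨ v) ∨ w) → t = min(1, 1 − 1.00 + 0.48) = min(1, 0.48) = 0.48

0.48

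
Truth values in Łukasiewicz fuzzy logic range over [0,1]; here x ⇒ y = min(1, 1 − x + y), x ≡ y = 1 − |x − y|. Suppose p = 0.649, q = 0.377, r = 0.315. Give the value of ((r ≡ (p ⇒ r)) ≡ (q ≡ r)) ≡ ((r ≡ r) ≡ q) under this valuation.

p ⇒ r = min(1, 1 − 0.649 + 0.315) = min(1, 0.666) = 0.666
r ≡ (p ⇒ r) = 1 − |0.315 − 0.666| = 1 − 0.351 = 0.649
q ≡ r = 1 − |0.377 − 0.315| = 1 − 0.062 = 0.938
(r ≡ (p ⇒ r)) ≡ (q ≡ r) = 1 − |0.649 − 0.938| = 1 − 0.289 = 0.711
r ≡ r = 1 − |0.315 − 0.315| = 1 − 0.000 = 1.000
(r ≡ r) ≡ q = 1 − |1.000 − 0.377| = 1 − 0.623 = 0.377
((r ≡ (p ⇒ r)) ≡ (q ≡ r)) ≡ ((r ≡ r) ≡ q) = 1 − |0.711 − 0.377| = 1 − 0.334 = 0.666

0.666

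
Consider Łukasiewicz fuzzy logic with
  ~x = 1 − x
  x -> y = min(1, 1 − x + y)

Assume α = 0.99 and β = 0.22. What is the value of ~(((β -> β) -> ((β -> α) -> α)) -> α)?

β -> β = min(1, 1 − 0.22 + 0.22) = min(1, 1.00) = 1.00
β -> α = min(1, 1 − 0.22 + 0.99) = min(1, 1.77) = 1.00
(β -> α) -> α = min(1, 1 − 1.00 + 0.99) = min(1, 0.99) = 0.99
(β -> β) -> ((β -> α) -> α) = min(1, 1 − 1.00 + 0.99) = min(1, 0.99) = 0.99
((β -> β) -> ((β -> α) -> α)) -> α = min(1, 1 − 0.99 + 0.99) = min(1, 1.00) = 1.00
~(((β -> β) -> ((β -> α) -> α)) -> α) = 1 − 1.00 = 0.00

0.00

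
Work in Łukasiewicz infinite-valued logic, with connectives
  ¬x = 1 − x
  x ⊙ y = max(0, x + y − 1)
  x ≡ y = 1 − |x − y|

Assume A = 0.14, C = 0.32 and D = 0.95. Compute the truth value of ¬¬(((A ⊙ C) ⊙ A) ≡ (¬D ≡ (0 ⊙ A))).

A ⊙ C = max(0, 0.14 + 0.32 − 1) = max(0, -0.54) = 0.00
(A ⊙ C) ⊙ A = max(0, 0.00 + 0.14 − 1) = max(0, -0.86) = 0.00
¬D = 1 − 0.95 = 0.05
0 ⊙ A = max(0, 0.00 + 0.14 − 1) = max(0, -0.86) = 0.00
¬D ≡ (0 ⊙ A) = 1 − |0.05 − 0.00| = 1 − 0.05 = 0.95
((A ⊙ C) ⊙ A) ≡ (¬D ≡ (0 ⊙ A)) = 1 − |0.00 − 0.95| = 1 − 0.95 = 0.05
¬(((A ⊙ C) ⊙ A) ≡ (¬D ≡ (0 ⊙ A))) = 1 − 0.05 = 0.95
¬¬(((A ⊙ C) ⊙ A) ≡ (¬D ≡ (0 ⊙ A))) = 1 − 0.95 = 0.05

0.05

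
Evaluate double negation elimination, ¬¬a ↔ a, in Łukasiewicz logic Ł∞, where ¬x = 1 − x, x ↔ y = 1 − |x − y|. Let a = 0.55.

¬a = 1 − 0.55 = 0.45
¬¬a = 1 − 0.45 = 0.55
¬¬a ↔ a = 1 − |0.55 − 0.55| = 1 − 0.00 = 1.00
(As expected: always 1 in Ł∞ since negation is involutive.)

1.00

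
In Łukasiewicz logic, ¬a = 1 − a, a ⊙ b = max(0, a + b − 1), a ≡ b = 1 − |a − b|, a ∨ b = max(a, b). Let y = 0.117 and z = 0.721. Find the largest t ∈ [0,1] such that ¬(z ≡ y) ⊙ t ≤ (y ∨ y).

0.513

z ≡ y = 1 − |0.721 − 0.117| = 1 − 0.604 = 0.396
¬(z ≡ y) = 1 − 0.396 = 0.604
So the left factor is ¬(z ≡ y) = 0.604.
y ∨ y = max(0.117, 0.117) = 0.117
So the right-hand bound is y ∨ y = 0.117.
The residuum of the Łukasiewicz t-norm gives the supremum: min(1, 1 − 0.604 + 0.117).
1 − 0.604 + 0.117 = 0.513, so t = min(1, 0.513) = 0.513.
Check: 0.604 ⊙ 0.513 = max(0, 0.117) = 0.117 ≤ 0.117.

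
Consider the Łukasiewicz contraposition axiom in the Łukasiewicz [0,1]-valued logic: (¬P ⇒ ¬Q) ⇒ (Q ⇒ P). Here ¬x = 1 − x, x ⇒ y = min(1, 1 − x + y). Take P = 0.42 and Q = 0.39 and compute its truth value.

¬P = 1 − 0.42 = 0.58
¬Q = 1 − 0.39 = 0.61
¬P ⇒ ¬Q = min(1, 1 − 0.58 + 0.61) = min(1, 1.03) = 1.00
Q ⇒ P = min(1, 1 − 0.39 + 0.42) = min(1, 1.03) = 1.00
(¬P ⇒ ¬Q) ⇒ (Q ⇒ P) = min(1, 1 − 1.00 + 1.00) = min(1, 1.00) = 1.00
(As expected: an axiom of Ł∞, always 1.)

1.00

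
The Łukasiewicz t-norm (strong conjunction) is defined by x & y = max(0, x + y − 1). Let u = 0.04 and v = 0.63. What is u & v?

0.00

u & v = max(0, 0.04 + 0.63 − 1) = max(0, -0.33) = 0.00
For comparison, the Gödel (minimum) t-norm min(x, y) would give 0.04.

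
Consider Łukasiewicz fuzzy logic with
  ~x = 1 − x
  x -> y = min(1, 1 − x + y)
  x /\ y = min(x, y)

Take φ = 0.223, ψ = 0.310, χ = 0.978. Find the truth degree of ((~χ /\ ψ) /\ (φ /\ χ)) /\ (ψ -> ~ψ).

0.022

~χ = 1 − 0.978 = 0.022
~χ /\ ψ = min(0.022, 0.310) = 0.022
φ /\ χ = min(0.223, 0.978) = 0.223
(~χ /\ ψ) /\ (φ /\ χ) = min(0.022, 0.223) = 0.022
~ψ = 1 − 0.310 = 0.690
ψ -> ~ψ = min(1, 1 − 0.310 + 0.690) = min(1, 1.380) = 1.000
((~χ /\ ψ) /\ (φ /\ χ)) /\ (ψ -> ~ψ) = min(0.022, 1.000) = 0.022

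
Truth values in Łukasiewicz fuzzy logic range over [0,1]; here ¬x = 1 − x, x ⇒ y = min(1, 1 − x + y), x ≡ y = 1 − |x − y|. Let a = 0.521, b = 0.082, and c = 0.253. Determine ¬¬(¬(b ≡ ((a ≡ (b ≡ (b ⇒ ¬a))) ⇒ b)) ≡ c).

0.814

¬a = 1 − 0.521 = 0.479
b ⇒ ¬a = min(1, 1 − 0.082 + 0.479) = min(1, 1.397) = 1.000
b ≡ (b ⇒ ¬a) = 1 − |0.082 − 1.000| = 1 − 0.918 = 0.082
a ≡ (b ≡ (b ⇒ ¬a)) = 1 − |0.521 − 0.082| = 1 − 0.439 = 0.561
(a ≡ (b ≡ (b ⇒ ¬a))) ⇒ b = min(1, 1 − 0.561 + 0.082) = min(1, 0.521) = 0.521
b ≡ ((a ≡ (b ≡ (b ⇒ ¬a))) ⇒ b) = 1 − |0.082 − 0.521| = 1 − 0.439 = 0.561
¬(b ≡ ((a ≡ (b ≡ (b ⇒ ¬a))) ⇒ b)) = 1 − 0.561 = 0.439
¬(b ≡ ((a ≡ (b ≡ (b ⇒ ¬a))) ⇒ b)) ≡ c = 1 − |0.439 − 0.253| = 1 − 0.186 = 0.814
¬(¬(b ≡ ((a ≡ (b ≡ (b ⇒ ¬a))) ⇒ b)) ≡ c) = 1 − 0.814 = 0.186
¬¬(¬(b ≡ ((a ≡ (b ≡ (b ⇒ ¬a))) ⇒ b)) ≡ c) = 1 − 0.186 = 0.814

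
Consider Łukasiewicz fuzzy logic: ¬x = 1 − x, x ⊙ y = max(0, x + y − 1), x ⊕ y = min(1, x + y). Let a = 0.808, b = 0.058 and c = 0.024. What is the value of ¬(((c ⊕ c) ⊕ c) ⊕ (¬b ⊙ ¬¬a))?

0.178

c ⊕ c = min(1, 0.024 + 0.024) = min(1, 0.048) = 0.048
(c ⊕ c) ⊕ c = min(1, 0.048 + 0.024) = min(1, 0.072) = 0.072
¬b = 1 − 0.058 = 0.942
¬a = 1 − 0.808 = 0.192
¬¬a = 1 − 0.192 = 0.808
¬b ⊙ ¬¬a = max(0, 0.942 + 0.808 − 1) = max(0, 0.750) = 0.750
((c ⊕ c) ⊕ c) ⊕ (¬b ⊙ ¬¬a) = min(1, 0.072 + 0.750) = min(1, 0.822) = 0.822
¬(((c ⊕ c) ⊕ c) ⊕ (¬b ⊙ ¬¬a)) = 1 − 0.822 = 0.178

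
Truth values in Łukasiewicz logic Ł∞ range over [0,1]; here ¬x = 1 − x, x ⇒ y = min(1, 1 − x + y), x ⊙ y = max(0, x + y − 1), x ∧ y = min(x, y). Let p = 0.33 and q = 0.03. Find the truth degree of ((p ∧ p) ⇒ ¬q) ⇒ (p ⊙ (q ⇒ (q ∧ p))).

0.33

p ∧ p = min(0.33, 0.33) = 0.33
¬q = 1 − 0.03 = 0.97
(p ∧ p) ⇒ ¬q = min(1, 1 − 0.33 + 0.97) = min(1, 1.64) = 1.00
q ∧ p = min(0.03, 0.33) = 0.03
q ⇒ (q ∧ p) = min(1, 1 − 0.03 + 0.03) = min(1, 1.00) = 1.00
p ⊙ (q ⇒ (q ∧ p)) = max(0, 0.33 + 1.00 − 1) = max(0, 0.33) = 0.33
((p ∧ p) ⇒ ¬q) ⇒ (p ⊙ (q ⇒ (q ∧ p))) = min(1, 1 − 1.00 + 0.33) = min(1, 0.33) = 0.33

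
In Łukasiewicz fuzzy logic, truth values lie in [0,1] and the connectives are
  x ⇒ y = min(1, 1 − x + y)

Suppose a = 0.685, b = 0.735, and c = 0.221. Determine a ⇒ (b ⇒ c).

b ⇒ c = min(1, 1 − 0.735 + 0.221) = min(1, 0.486) = 0.486
a ⇒ (b ⇒ c) = min(1, 1 − 0.685 + 0.486) = min(1, 0.801) = 0.801

0.801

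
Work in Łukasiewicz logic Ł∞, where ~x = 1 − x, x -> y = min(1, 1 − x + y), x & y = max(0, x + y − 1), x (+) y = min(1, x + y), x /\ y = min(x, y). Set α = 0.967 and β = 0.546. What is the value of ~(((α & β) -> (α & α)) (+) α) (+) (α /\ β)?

0.546

α & β = max(0, 0.967 + 0.546 − 1) = max(0, 0.513) = 0.513
α & α = max(0, 0.967 + 0.967 − 1) = max(0, 0.934) = 0.934
(α & β) -> (α & α) = min(1, 1 − 0.513 + 0.934) = min(1, 1.421) = 1.000
((α & β) -> (α & α)) (+) α = min(1, 1.000 + 0.967) = min(1, 1.967) = 1.000
~(((α & β) -> (α & α)) (+) α) = 1 − 1.000 = 0.000
α /\ β = min(0.967, 0.546) = 0.546
~(((α & β) -> (α & α)) (+) α) (+) (α /\ β) = min(1, 0.000 + 0.546) = min(1, 0.546) = 0.546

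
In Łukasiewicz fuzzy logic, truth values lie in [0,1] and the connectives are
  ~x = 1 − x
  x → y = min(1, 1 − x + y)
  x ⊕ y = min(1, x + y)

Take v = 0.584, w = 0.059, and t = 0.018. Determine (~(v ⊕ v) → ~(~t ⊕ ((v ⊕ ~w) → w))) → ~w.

0.941

v ⊕ v = min(1, 0.584 + 0.584) = min(1, 1.168) = 1.000
~(v ⊕ v) = 1 − 1.000 = 0.000
~t = 1 − 0.018 = 0.982
~w = 1 − 0.059 = 0.941
v ⊕ ~w = min(1, 0.584 + 0.941) = min(1, 1.525) = 1.000
(v ⊕ ~w) → w = min(1, 1 − 1.000 + 0.059) = min(1, 0.059) = 0.059
~t ⊕ ((v ⊕ ~w) → w) = min(1, 0.982 + 0.059) = min(1, 1.041) = 1.000
~(~t ⊕ ((v ⊕ ~w) → w)) = 1 − 1.000 = 0.000
~(v ⊕ v) → ~(~t ⊕ ((v ⊕ ~w) → w)) = min(1, 1 − 0.000 + 0.000) = min(1, 1.000) = 1.000
(~(v ⊕ v) → ~(~t ⊕ ((v ⊕ ~w) → w))) → ~w = min(1, 1 − 1.000 + 0.941) = min(1, 0.941) = 0.941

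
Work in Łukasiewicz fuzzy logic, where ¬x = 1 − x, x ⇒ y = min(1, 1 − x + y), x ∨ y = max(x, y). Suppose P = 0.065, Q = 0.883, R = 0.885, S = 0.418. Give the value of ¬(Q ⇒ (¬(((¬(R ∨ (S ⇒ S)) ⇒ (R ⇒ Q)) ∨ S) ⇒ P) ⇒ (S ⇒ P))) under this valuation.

S ⇒ S = min(1, 1 − 0.418 + 0.418) = min(1, 1.000) = 1.000
R ∨ (S ⇒ S) = max(0.885, 1.000) = 1.000
¬(R ∨ (S ⇒ S)) = 1 − 1.000 = 0.000
R ⇒ Q = min(1, 1 − 0.885 + 0.883) = min(1, 0.998) = 0.998
¬(R ∨ (S ⇒ S)) ⇒ (R ⇒ Q) = min(1, 1 − 0.000 + 0.998) = min(1, 1.998) = 1.000
(¬(R ∨ (S ⇒ S)) ⇒ (R ⇒ Q)) ∨ S = max(1.000, 0.418) = 1.000
((¬(R ∨ (S ⇒ S)) ⇒ (R ⇒ Q)) ∨ S) ⇒ P = min(1, 1 − 1.000 + 0.065) = min(1, 0.065) = 0.065
¬(((¬(R ∨ (S ⇒ S)) ⇒ (R ⇒ Q)) ∨ S) ⇒ P) = 1 − 0.065 = 0.935
S ⇒ P = min(1, 1 − 0.418 + 0.065) = min(1, 0.647) = 0.647
¬(((¬(R ∨ (S ⇒ S)) ⇒ (R ⇒ Q)) ∨ S) ⇒ P) ⇒ (S ⇒ P) = min(1, 1 − 0.935 + 0.647) = min(1, 0.712) = 0.712
Q ⇒ (¬(((¬(R ∨ (S ⇒ S)) ⇒ (R ⇒ Q)) ∨ S) ⇒ P) ⇒ (S ⇒ P)) = min(1, 1 − 0.883 + 0.712) = min(1, 0.829) = 0.829
¬(Q ⇒ (¬(((¬(R ∨ (S ⇒ S)) ⇒ (R ⇒ Q)) ∨ S) ⇒ P) ⇒ (S ⇒ P))) = 1 − 0.829 = 0.171

0.171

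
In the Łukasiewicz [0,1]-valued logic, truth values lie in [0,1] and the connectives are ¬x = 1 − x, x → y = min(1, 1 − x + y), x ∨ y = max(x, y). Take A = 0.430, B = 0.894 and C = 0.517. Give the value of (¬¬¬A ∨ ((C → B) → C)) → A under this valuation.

¬A = 1 − 0.430 = 0.570
¬¬A = 1 − 0.570 = 0.430
¬¬¬A = 1 − 0.430 = 0.570
C → B = min(1, 1 − 0.517 + 0.894) = min(1, 1.377) = 1.000
(C → B) → C = min(1, 1 − 1.000 + 0.517) = min(1, 0.517) = 0.517
¬¬¬A ∨ ((C → B) → C) = max(0.570, 0.517) = 0.570
(¬¬¬A ∨ ((C → B) → C)) → A = min(1, 1 − 0.570 + 0.430) = min(1, 0.860) = 0.860

0.860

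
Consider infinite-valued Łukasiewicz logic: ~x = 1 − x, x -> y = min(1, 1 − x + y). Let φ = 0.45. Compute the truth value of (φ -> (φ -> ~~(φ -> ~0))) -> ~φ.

0.55

~0 = 1 − 0.00 = 1.00
φ -> ~0 = min(1, 1 − 0.45 + 1.00) = min(1, 1.55) = 1.00
~(φ -> ~0) = 1 − 1.00 = 0.00
~~(φ -> ~0) = 1 − 0.00 = 1.00
φ -> ~~(φ -> ~0) = min(1, 1 − 0.45 + 1.00) = min(1, 1.55) = 1.00
φ -> (φ -> ~~(φ -> ~0)) = min(1, 1 − 0.45 + 1.00) = min(1, 1.55) = 1.00
~φ = 1 − 0.45 = 0.55
(φ -> (φ -> ~~(φ -> ~0))) -> ~φ = min(1, 1 − 1.00 + 0.55) = min(1, 0.55) = 0.55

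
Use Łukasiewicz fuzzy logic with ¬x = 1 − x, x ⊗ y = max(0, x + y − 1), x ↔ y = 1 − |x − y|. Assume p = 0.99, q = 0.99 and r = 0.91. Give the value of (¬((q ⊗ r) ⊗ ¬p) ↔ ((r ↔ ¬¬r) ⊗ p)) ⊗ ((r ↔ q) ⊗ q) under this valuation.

q ⊗ r = max(0, 0.99 + 0.91 − 1) = max(0, 0.90) = 0.90
¬p = 1 − 0.99 = 0.01
(q ⊗ r) ⊗ ¬p = max(0, 0.90 + 0.01 − 1) = max(0, -0.09) = 0.00
¬((q ⊗ r) ⊗ ¬p) = 1 − 0.00 = 1.00
¬r = 1 − 0.91 = 0.09
¬¬r = 1 − 0.09 = 0.91
r ↔ ¬¬r = 1 − |0.91 − 0.91| = 1 − 0.00 = 1.00
(r ↔ ¬¬r) ⊗ p = max(0, 1.00 + 0.99 − 1) = max(0, 0.99) = 0.99
¬((q ⊗ r) ⊗ ¬p) ↔ ((r ↔ ¬¬r) ⊗ p) = 1 − |1.00 − 0.99| = 1 − 0.01 = 0.99
r ↔ q = 1 − |0.91 − 0.99| = 1 − 0.08 = 0.92
(r ↔ q) ⊗ q = max(0, 0.92 + 0.99 − 1) = max(0, 0.91) = 0.91
(¬((q ⊗ r) ⊗ ¬p) ↔ ((r ↔ ¬¬r) ⊗ p)) ⊗ ((r ↔ q) ⊗ q) = max(0, 0.99 + 0.91 − 1) = max(0, 0.90) = 0.90

0.90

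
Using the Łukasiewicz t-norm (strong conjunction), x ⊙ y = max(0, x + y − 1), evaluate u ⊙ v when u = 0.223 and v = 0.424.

u ⊙ v = max(0, 0.223 + 0.424 − 1) = max(0, -0.353) = 0.000
For comparison, the Gödel (minimum) t-norm min(x, y) would give 0.223.

0.000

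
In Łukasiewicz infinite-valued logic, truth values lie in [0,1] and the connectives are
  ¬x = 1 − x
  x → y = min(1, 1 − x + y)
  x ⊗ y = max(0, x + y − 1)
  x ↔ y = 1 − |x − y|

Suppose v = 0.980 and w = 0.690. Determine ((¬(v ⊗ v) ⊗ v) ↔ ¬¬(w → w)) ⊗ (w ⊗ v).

v ⊗ v = max(0, 0.980 + 0.980 − 1) = max(0, 0.960) = 0.960
¬(v ⊗ v) = 1 − 0.960 = 0.040
¬(v ⊗ v) ⊗ v = max(0, 0.040 + 0.980 − 1) = max(0, 0.020) = 0.020
w → w = min(1, 1 − 0.690 + 0.690) = min(1, 1.000) = 1.000
¬(w → w) = 1 − 1.000 = 0.000
¬¬(w → w) = 1 − 0.000 = 1.000
(¬(v ⊗ v) ⊗ v) ↔ ¬¬(w → w) = 1 − |0.020 − 1.000| = 1 − 0.980 = 0.020
w ⊗ v = max(0, 0.690 + 0.980 − 1) = max(0, 0.670) = 0.670
((¬(v ⊗ v) ⊗ v) ↔ ¬¬(w → w)) ⊗ (w ⊗ v) = max(0, 0.020 + 0.670 − 1) = max(0, -0.310) = 0.000

0.000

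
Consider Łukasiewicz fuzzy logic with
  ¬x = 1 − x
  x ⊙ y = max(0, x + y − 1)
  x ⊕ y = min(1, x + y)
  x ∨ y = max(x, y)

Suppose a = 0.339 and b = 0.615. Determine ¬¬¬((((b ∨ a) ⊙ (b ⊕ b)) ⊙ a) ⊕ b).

0.385

b ∨ a = max(0.615, 0.339) = 0.615
b ⊕ b = min(1, 0.615 + 0.615) = min(1, 1.230) = 1.000
(b ∨ a) ⊙ (b ⊕ b) = max(0, 0.615 + 1.000 − 1) = max(0, 0.615) = 0.615
((b ∨ a) ⊙ (b ⊕ b)) ⊙ a = max(0, 0.615 + 0.339 − 1) = max(0, -0.046) = 0.000
(((b ∨ a) ⊙ (b ⊕ b)) ⊙ a) ⊕ b = min(1, 0.000 + 0.615) = min(1, 0.615) = 0.615
¬((((b ∨ a) ⊙ (b ⊕ b)) ⊙ a) ⊕ b) = 1 − 0.615 = 0.385
¬¬((((b ∨ a) ⊙ (b ⊕ b)) ⊙ a) ⊕ b) = 1 − 0.385 = 0.615
¬¬¬((((b ∨ a) ⊙ (b ⊕ b)) ⊙ a) ⊕ b) = 1 − 0.615 = 0.385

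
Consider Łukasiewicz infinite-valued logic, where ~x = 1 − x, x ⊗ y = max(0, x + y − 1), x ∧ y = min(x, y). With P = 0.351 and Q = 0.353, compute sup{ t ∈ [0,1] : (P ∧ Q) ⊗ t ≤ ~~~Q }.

P ∧ Q = min(0.351, 0.353) = 0.351
So the left factor is P ∧ Q = 0.351.
~Q = 1 − 0.353 = 0.647
~~Q = 1 − 0.647 = 0.353
~~~Q = 1 − 0.353 = 0.647
So the right-hand bound is ~~~Q = 0.647.
The residuum of the Łukasiewicz t-norm gives the supremum: min(1, 1 − 0.351 + 0.647).
1 − 0.351 + 0.647 = 1.296, so t = min(1, 1.296) = 1.000.
Check: 0.351 ⊗ 1.000 = max(0, 0.351) = 0.351 ≤ 0.647.

1.000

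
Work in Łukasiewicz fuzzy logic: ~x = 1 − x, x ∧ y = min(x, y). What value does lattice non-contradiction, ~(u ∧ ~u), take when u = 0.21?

~u = 1 − 0.21 = 0.79
u ∧ ~u = min(0.21, 0.79) = 0.21
~(u ∧ ~u) = 1 − 0.21 = 0.79
(The value 0.79 < 1 shows this instance is not satisfied; not a Ł∞-tautology — its value is 1 − min(a, 1−a).)

0.79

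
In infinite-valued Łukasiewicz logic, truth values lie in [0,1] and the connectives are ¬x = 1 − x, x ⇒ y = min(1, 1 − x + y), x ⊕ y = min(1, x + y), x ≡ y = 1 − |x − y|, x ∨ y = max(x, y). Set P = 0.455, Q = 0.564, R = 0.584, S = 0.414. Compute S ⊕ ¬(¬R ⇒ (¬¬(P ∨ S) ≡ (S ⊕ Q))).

¬R = 1 − 0.584 = 0.416
P ∨ S = max(0.455, 0.414) = 0.455
¬(P ∨ S) = 1 − 0.455 = 0.545
¬¬(P ∨ S) = 1 − 0.545 = 0.455
S ⊕ Q = min(1, 0.414 + 0.564) = min(1, 0.978) = 0.978
¬¬(P ∨ S) ≡ (S ⊕ Q) = 1 − |0.455 − 0.978| = 1 − 0.523 = 0.477
¬R ⇒ (¬¬(P ∨ S) ≡ (S ⊕ Q)) = min(1, 1 − 0.416 + 0.477) = min(1, 1.061) = 1.000
¬(¬R ⇒ (¬¬(P ∨ S) ≡ (S ⊕ Q))) = 1 − 1.000 = 0.000
S ⊕ ¬(¬R ⇒ (¬¬(P ∨ S) ≡ (S ⊕ Q))) = min(1, 0.414 + 0.000) = min(1, 0.414) = 0.414

0.414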